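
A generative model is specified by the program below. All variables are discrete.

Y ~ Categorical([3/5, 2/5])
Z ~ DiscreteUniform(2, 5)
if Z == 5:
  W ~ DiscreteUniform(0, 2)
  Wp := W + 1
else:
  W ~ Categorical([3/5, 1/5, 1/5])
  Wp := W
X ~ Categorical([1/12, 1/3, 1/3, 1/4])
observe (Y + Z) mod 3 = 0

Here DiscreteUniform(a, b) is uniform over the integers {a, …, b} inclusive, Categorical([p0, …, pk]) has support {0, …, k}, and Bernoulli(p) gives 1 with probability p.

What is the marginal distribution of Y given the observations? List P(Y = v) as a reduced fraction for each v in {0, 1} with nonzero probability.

Enumerate traces; 36 have nonzero weight after conditioning:
  (Y=0, Z=3, W=0, X=0) weight 3/400
  (Y=0, Z=3, W=0, X=1) weight 3/100
  (Y=0, Z=3, W=0, X=2) weight 3/100
  (Y=0, Z=3, W=0, X=3) weight 9/400
  (Y=0, Z=3, W=1, X=0) weight 1/400
  (Y=0, Z=3, W=1, X=1) weight 1/100
  (Y=0, Z=3, W=1, X=2) weight 1/100
  (Y=0, Z=3, W=1, X=3) weight 3/400
  (Y=1, Z=2, W=0, X=0) weight 1/200
  … 27 more
Group by Y:
  weight(Y=0) = 3/20
  weight(Y=1) = 1/5
Total weight = 3/20 + 1/5 = 7/20
P(Y=0 | obs) = 3/20 / 7/20 = 3/7
P(Y=1 | obs) = 1/5 / 7/20 = 4/7

P(Y=0) = 3/7, P(Y=1) = 4/7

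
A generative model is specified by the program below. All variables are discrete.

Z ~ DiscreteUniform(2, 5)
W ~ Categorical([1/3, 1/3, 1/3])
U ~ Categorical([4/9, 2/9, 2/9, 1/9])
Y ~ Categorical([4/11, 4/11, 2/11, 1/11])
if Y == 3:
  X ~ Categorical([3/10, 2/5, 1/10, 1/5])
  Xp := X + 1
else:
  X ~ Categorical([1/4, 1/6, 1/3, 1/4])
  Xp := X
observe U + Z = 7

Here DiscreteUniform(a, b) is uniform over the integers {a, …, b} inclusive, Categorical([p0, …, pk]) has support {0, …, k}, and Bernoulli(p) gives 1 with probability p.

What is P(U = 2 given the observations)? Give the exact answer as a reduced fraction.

Enumerate traces; 96 have nonzero weight after conditioning:
  (Z=4, W=0, U=3, Y=0, X=0) weight 1/1188
  (Z=4, W=0, U=3, Y=0, X=1) weight 1/1782
  (Z=4, W=0, U=3, Y=0, X=2) weight 1/891
  (Z=4, W=0, U=3, Y=0, X=3) weight 1/1188
  (Z=4, W=0, U=3, Y=1, X=0) weight 1/1188
  (Z=4, W=0, U=3, Y=1, X=1) weight 1/1782
  (Z=4, W=0, U=3, Y=1, X=2) weight 1/891
  (Z=4, W=0, U=3, Y=1, X=3) weight 1/1188
  (Z=5, W=0, U=2, Y=0, X=0) weight 1/594
  … 87 more
Group by U:
  weight(U=2) = 1/18
  weight(U=3) = 1/36
Total weight = 1/18 + 1/36 = 1/12
P(U=2 | obs) = 1/18 / 1/12 = 2/3
P(U=3 | obs) = 1/36 / 1/12 = 1/3

P(U = 2 | obs) = 2/3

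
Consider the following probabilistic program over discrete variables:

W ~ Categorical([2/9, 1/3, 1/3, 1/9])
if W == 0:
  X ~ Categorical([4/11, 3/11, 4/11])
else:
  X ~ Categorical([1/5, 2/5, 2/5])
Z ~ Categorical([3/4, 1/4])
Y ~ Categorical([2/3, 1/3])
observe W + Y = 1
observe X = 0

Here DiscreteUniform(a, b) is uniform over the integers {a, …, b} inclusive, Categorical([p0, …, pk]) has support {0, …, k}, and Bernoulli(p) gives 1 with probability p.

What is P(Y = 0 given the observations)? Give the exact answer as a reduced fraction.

Enumerate traces; 4 have nonzero weight after conditioning:
  (W=0, X=0, Z=0, Y=1) weight 2/99
  (W=0, X=0, Z=1, Y=1) weight 2/297
  (W=1, X=0, Z=0, Y=0) weight 1/30
  (W=1, X=0, Z=1, Y=0) weight 1/90
Group by Y:
  weight(Y=0) = 2/45
  weight(Y=1) = 8/297
Total weight = 2/45 + 8/297 = 106/1485
P(Y=0 | obs) = 2/45 / 106/1485 = 33/53
P(Y=1 | obs) = 8/297 / 106/1485 = 20/53

P(Y = 0 | obs) = 33/53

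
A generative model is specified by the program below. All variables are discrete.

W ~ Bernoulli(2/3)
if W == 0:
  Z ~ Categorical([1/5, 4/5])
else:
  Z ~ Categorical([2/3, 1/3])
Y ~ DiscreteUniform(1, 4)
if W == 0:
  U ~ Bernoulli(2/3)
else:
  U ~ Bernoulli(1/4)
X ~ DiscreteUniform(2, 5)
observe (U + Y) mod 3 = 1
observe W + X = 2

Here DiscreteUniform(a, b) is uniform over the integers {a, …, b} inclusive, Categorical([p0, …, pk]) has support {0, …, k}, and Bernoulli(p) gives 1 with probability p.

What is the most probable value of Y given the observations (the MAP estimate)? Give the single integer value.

argmax_v P(Y = v | obs) = 3

Enumerate traces; 6 have nonzero weight after conditioning:
  (W=0, Z=0, Y=1, U=0, X=2) weight 1/720
  (W=0, Z=0, Y=3, U=1, X=2) weight 1/360
  (W=0, Z=0, Y=4, U=0, X=2) weight 1/720
  (W=0, Z=1, Y=1, U=0, X=2) weight 1/180
  (W=0, Z=1, Y=3, U=1, X=2) weight 1/90
  (W=0, Z=1, Y=4, U=0, X=2) weight 1/180
Group by Y:
  weight(Y=1) = 1/144
  weight(Y=3) = 1/72
  weight(Y=4) = 1/144
Total weight = 1/144 + 1/72 + 1/144 = 1/36
P(Y=1 | obs) = 1/144 / 1/36 = 1/4
P(Y=3 | obs) = 1/72 / 1/36 = 1/2
P(Y=4 | obs) = 1/144 / 1/36 = 1/4
argmax = 3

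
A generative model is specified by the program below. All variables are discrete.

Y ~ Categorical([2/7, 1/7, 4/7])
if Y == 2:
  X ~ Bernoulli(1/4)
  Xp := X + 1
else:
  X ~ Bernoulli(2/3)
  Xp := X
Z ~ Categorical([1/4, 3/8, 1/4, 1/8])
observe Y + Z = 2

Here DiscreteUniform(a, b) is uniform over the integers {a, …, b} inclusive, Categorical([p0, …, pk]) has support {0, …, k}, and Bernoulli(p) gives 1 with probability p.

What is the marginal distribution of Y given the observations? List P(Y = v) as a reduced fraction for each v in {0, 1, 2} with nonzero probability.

P(Y=0) = 4/15, P(Y=1) = 1/5, P(Y=2) = 8/15

Enumerate traces; 6 have nonzero weight after conditioning:
  (Y=0, X=0, Z=2) weight 1/42
  (Y=0, X=1, Z=2) weight 1/21
  (Y=1, X=0, Z=1) weight 1/56
  (Y=1, X=1, Z=1) weight 1/28
  (Y=2, X=0, Z=0) weight 3/28
  (Y=2, X=1, Z=0) weight 1/28
Group by Y:
  weight(Y=0) = 1/14
  weight(Y=1) = 3/56
  weight(Y=2) = 1/7
Total weight = 1/14 + 3/56 + 1/7 = 15/56
P(Y=0 | obs) = 1/14 / 15/56 = 4/15
P(Y=1 | obs) = 3/56 / 15/56 = 1/5
P(Y=2 | obs) = 1/7 / 15/56 = 8/15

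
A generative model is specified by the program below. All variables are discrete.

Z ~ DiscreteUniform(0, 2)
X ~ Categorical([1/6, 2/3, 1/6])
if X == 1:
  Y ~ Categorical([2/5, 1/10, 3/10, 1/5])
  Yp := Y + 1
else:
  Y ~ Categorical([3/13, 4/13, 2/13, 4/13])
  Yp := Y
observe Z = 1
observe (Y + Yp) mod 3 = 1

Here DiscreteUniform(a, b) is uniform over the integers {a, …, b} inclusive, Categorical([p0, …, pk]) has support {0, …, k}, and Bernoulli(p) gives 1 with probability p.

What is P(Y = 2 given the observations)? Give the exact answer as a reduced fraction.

P(Y = 2 | obs) = 5/44

Enumerate traces; 4 have nonzero weight after conditioning:
  (Z=1, X=0, Y=2) weight 1/117
  (Z=1, X=1, Y=0) weight 4/45
  (Z=1, X=1, Y=3) weight 2/45
  (Z=1, X=2, Y=2) weight 1/117
Group by Y:
  weight(Y=0) = 4/45
  weight(Y=2) = 2/117
  weight(Y=3) = 2/45
Total weight = 4/45 + 2/117 + 2/45 = 88/585
P(Y=0 | obs) = 4/45 / 88/585 = 13/22
P(Y=2 | obs) = 2/117 / 88/585 = 5/44
P(Y=3 | obs) = 2/45 / 88/585 = 13/44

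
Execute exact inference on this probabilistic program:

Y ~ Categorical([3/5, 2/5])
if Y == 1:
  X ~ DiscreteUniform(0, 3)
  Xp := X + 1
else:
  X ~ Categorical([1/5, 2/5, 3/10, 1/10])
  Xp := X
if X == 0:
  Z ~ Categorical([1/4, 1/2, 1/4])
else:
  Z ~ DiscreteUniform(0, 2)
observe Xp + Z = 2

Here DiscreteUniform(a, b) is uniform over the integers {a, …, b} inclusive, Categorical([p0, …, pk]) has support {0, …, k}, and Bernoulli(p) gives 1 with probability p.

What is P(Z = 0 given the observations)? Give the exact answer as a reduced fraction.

Enumerate traces; 5 have nonzero weight after conditioning:
  (Y=0, X=0, Z=2) weight 3/100
  (Y=0, X=1, Z=1) weight 2/25
  (Y=0, X=2, Z=0) weight 3/50
  (Y=1, X=0, Z=1) weight 1/20
  (Y=1, X=1, Z=0) weight 1/30
Group by Z:
  weight(Z=0) = 7/75
  weight(Z=1) = 13/100
  weight(Z=2) = 3/100
Total weight = 7/75 + 13/100 + 3/100 = 19/75
P(Z=0 | obs) = 7/75 / 19/75 = 7/19
P(Z=1 | obs) = 13/100 / 19/75 = 39/76
P(Z=2 | obs) = 3/100 / 19/75 = 9/76

P(Z = 0 | obs) = 7/19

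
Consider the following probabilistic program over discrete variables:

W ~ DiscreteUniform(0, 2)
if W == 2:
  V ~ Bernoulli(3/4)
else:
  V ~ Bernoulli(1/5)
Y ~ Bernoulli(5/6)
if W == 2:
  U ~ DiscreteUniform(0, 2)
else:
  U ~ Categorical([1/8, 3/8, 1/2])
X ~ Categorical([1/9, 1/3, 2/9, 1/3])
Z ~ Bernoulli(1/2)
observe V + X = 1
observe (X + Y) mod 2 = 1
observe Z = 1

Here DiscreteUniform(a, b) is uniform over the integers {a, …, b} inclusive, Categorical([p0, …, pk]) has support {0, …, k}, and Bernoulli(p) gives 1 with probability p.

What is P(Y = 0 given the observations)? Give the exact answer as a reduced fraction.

Enumerate traces; 18 have nonzero weight after conditioning:
  (W=0, V=0, Y=0, U=0, X=1, Z=1) weight 1/1080
  (W=0, V=0, Y=0, U=1, X=1, Z=1) weight 1/360
  (W=0, V=0, Y=0, U=2, X=1, Z=1) weight 1/270
  (W=0, V=1, Y=1, U=0, X=0, Z=1) weight 1/2592
  (W=0, V=1, Y=1, U=1, X=0, Z=1) weight 1/864
  (W=0, V=1, Y=1, U=2, X=0, Z=1) weight 1/648
  (W=1, V=0, Y=0, U=0, X=1, Z=1) weight 1/1080
  (W=1, V=0, Y=0, U=1, X=1, Z=1) weight 1/360
  … 10 more
Group by Y:
  weight(Y=0) = 37/2160
  weight(Y=1) = 23/1296
Total weight = 37/2160 + 23/1296 = 113/3240
P(Y=0 | obs) = 37/2160 / 113/3240 = 111/226
P(Y=1 | obs) = 23/1296 / 113/3240 = 115/226

P(Y = 0 | obs) = 111/226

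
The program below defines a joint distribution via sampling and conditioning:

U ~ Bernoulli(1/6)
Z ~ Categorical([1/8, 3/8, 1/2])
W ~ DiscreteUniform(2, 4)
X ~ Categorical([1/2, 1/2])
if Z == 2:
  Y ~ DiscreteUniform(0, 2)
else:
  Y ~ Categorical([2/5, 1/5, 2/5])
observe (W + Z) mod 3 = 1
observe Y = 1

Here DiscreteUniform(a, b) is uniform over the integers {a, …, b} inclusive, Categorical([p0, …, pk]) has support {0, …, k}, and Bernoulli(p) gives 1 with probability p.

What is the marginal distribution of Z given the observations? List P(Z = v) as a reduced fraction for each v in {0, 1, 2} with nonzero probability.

P(Z=0) = 3/32, P(Z=1) = 9/32, P(Z=2) = 5/8

Enumerate traces; 12 have nonzero weight after conditioning:
  (U=0, Z=0, W=4, X=0, Y=1) weight 1/288
  (U=0, Z=0, W=4, X=1, Y=1) weight 1/288
  (U=0, Z=1, W=3, X=0, Y=1) weight 1/96
  (U=0, Z=1, W=3, X=1, Y=1) weight 1/96
  (U=0, Z=2, W=2, X=0, Y=1) weight 5/216
  (U=0, Z=2, W=2, X=1, Y=1) weight 5/216
  (U=1, Z=0, W=4, X=0, Y=1) weight 1/1440
  (U=1, Z=0, W=4, X=1, Y=1) weight 1/1440
  … 4 more
Group by Z:
  weight(Z=0) = 1/120
  weight(Z=1) = 1/40
  weight(Z=2) = 1/18
Total weight = 1/120 + 1/40 + 1/18 = 4/45
P(Z=0 | obs) = 1/120 / 4/45 = 3/32
P(Z=1 | obs) = 1/40 / 4/45 = 9/32
P(Z=2 | obs) = 1/18 / 4/45 = 5/8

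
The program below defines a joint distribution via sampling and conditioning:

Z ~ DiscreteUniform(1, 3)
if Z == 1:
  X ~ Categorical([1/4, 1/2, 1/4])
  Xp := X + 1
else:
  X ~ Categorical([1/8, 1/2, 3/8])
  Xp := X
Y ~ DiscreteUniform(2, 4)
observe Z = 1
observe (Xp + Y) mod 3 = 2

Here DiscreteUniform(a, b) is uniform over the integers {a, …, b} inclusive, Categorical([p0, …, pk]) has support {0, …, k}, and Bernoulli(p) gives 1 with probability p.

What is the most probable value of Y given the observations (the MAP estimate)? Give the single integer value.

argmax_v P(Y = v | obs) = 3

Enumerate traces; 3 have nonzero weight after conditioning:
  (Z=1, X=0, Y=4) weight 1/36
  (Z=1, X=1, Y=3) weight 1/18
  (Z=1, X=2, Y=2) weight 1/36
Group by Y:
  weight(Y=2) = 1/36
  weight(Y=3) = 1/18
  weight(Y=4) = 1/36
Total weight = 1/36 + 1/18 + 1/36 = 1/9
P(Y=2 | obs) = 1/36 / 1/9 = 1/4
P(Y=3 | obs) = 1/18 / 1/9 = 1/2
P(Y=4 | obs) = 1/36 / 1/9 = 1/4
argmax = 3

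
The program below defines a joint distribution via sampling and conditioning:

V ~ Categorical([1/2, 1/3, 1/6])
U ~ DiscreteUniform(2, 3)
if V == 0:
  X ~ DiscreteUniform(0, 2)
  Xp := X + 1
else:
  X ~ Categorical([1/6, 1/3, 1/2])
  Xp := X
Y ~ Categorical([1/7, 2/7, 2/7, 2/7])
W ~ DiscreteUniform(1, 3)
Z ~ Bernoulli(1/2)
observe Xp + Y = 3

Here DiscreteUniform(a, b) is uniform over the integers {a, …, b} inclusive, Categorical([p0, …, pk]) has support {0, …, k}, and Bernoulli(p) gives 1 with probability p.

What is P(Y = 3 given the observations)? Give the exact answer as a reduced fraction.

P(Y = 3 | obs) = 1/11

Enumerate traces; 108 have nonzero weight after conditioning:
  (V=0, U=2, X=0, Y=2, W=1, Z=0) weight 1/252
  (V=0, U=2, X=0, Y=2, W=1, Z=1) weight 1/252
  (V=0, U=2, X=0, Y=2, W=2, Z=0) weight 1/252
  (V=0, U=2, X=0, Y=2, W=2, Z=1) weight 1/252
  (V=0, U=2, X=0, Y=2, W=3, Z=0) weight 1/252
  (V=0, U=2, X=0, Y=2, W=3, Z=1) weight 1/252
  (V=0, U=2, X=1, Y=1, W=1, Z=0) weight 1/252
  (V=0, U=2, X=1, Y=1, W=1, Z=1) weight 1/252
  (V=0, U=2, X=2, Y=0, W=1, Z=0) weight 1/504
  (V=1, U=2, X=0, Y=3, W=1, Z=0) weight 1/756
  … 98 more
Group by Y:
  weight(Y=0) = 1/42
  weight(Y=1) = 5/42
  weight(Y=2) = 2/21
  weight(Y=3) = 1/42
Total weight = 1/42 + 5/42 + 2/21 + 1/42 = 11/42
P(Y=0 | obs) = 1/42 / 11/42 = 1/11
P(Y=1 | obs) = 5/42 / 11/42 = 5/11
P(Y=2 | obs) = 2/21 / 11/42 = 4/11
P(Y=3 | obs) = 1/42 / 11/42 = 1/11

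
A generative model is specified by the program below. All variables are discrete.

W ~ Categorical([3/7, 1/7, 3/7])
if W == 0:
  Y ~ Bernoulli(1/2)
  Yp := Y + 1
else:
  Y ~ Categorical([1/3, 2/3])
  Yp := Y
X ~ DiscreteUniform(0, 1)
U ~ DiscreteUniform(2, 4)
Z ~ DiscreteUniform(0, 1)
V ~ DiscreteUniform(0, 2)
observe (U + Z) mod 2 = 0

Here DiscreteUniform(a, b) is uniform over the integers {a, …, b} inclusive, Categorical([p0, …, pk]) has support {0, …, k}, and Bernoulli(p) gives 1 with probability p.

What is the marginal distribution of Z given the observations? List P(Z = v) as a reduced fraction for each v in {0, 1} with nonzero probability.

Enumerate traces; 108 have nonzero weight after conditioning:
  (W=0, Y=0, X=0, U=2, Z=0, V=0) weight 1/168
  (W=0, Y=0, X=0, U=2, Z=0, V=1) weight 1/168
  (W=0, Y=0, X=0, U=2, Z=0, V=2) weight 1/168
  (W=0, Y=0, X=0, U=3, Z=1, V=0) weight 1/168
  (W=0, Y=0, X=0, U=3, Z=1, V=1) weight 1/168
  (W=0, Y=0, X=0, U=3, Z=1, V=2) weight 1/168
  (W=0, Y=0, X=0, U=4, Z=0, V=0) weight 1/168
  (W=0, Y=0, X=0, U=4, Z=0, V=1) weight 1/168
  … 100 more
Group by Z:
  weight(Z=0) = 1/3
  weight(Z=1) = 1/6
Total weight = 1/3 + 1/6 = 1/2
P(Z=0 | obs) = 1/3 / 1/2 = 2/3
P(Z=1 | obs) = 1/6 / 1/2 = 1/3

P(Z=0) = 2/3, P(Z=1) = 1/3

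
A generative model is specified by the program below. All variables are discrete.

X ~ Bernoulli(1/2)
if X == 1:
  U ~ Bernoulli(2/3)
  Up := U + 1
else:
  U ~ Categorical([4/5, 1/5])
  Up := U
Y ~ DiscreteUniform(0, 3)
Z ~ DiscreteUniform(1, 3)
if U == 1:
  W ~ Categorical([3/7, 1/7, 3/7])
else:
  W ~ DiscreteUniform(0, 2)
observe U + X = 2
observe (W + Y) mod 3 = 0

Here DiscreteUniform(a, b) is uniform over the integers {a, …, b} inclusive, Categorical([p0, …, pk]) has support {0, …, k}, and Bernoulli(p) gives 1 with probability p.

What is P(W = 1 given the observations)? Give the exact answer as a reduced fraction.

P(W = 1 | obs) = 1/10

Enumerate traces; 12 have nonzero weight after conditioning:
  (X=1, U=1, Y=0, Z=1, W=0) weight 1/84
  (X=1, U=1, Y=0, Z=2, W=0) weight 1/84
  (X=1, U=1, Y=0, Z=3, W=0) weight 1/84
  (X=1, U=1, Y=1, Z=1, W=2) weight 1/84
  (X=1, U=1, Y=1, Z=2, W=2) weight 1/84
  (X=1, U=1, Y=1, Z=3, W=2) weight 1/84
  (X=1, U=1, Y=2, Z=1, W=1) weight 1/252
  (X=1, U=1, Y=2, Z=2, W=1) weight 1/252
  … 4 more
Group by W:
  weight(W=0) = 1/14
  weight(W=1) = 1/84
  weight(W=2) = 1/28
Total weight = 1/14 + 1/84 + 1/28 = 5/42
P(W=0 | obs) = 1/14 / 5/42 = 3/5
P(W=1 | obs) = 1/84 / 5/42 = 1/10
P(W=2 | obs) = 1/28 / 5/42 = 3/10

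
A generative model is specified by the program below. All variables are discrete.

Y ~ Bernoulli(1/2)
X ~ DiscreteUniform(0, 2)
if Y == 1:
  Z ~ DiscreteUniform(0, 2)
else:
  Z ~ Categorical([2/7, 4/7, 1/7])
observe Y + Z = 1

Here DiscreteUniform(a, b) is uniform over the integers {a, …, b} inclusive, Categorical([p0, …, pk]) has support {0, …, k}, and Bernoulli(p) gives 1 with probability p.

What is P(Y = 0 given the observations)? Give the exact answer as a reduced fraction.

P(Y = 0 | obs) = 12/19

Enumerate traces; 6 have nonzero weight after conditioning:
  (Y=0, X=0, Z=1) weight 2/21
  (Y=0, X=1, Z=1) weight 2/21
  (Y=0, X=2, Z=1) weight 2/21
  (Y=1, X=0, Z=0) weight 1/18
  (Y=1, X=1, Z=0) weight 1/18
  (Y=1, X=2, Z=0) weight 1/18
Group by Y:
  weight(Y=0) = 2/7
  weight(Y=1) = 1/6
Total weight = 2/7 + 1/6 = 19/42
P(Y=0 | obs) = 2/7 / 19/42 = 12/19
P(Y=1 | obs) = 1/6 / 19/42 = 7/19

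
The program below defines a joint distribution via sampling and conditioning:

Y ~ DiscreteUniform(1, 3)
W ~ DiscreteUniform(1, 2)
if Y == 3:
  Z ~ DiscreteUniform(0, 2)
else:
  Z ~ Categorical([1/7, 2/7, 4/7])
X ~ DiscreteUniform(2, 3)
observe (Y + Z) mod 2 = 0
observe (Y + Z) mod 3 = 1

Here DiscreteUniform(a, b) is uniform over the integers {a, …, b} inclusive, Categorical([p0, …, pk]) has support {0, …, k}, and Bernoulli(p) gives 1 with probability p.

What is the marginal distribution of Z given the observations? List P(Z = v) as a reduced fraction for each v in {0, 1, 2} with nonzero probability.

P(Z=1) = 7/19, P(Z=2) = 12/19

Enumerate traces; 8 have nonzero weight after conditioning:
  (Y=2, W=1, Z=2, X=2) weight 1/21
  (Y=2, W=1, Z=2, X=3) weight 1/21
  (Y=2, W=2, Z=2, X=2) weight 1/21
  (Y=2, W=2, Z=2, X=3) weight 1/21
  (Y=3, W=1, Z=1, X=2) weight 1/36
  (Y=3, W=1, Z=1, X=3) weight 1/36
  (Y=3, W=2, Z=1, X=2) weight 1/36
  (Y=3, W=2, Z=1, X=3) weight 1/36
Group by Z:
  weight(Z=1) = 1/9
  weight(Z=2) = 4/21
Total weight = 1/9 + 4/21 = 19/63
P(Z=1 | obs) = 1/9 / 19/63 = 7/19
P(Z=2 | obs) = 4/21 / 19/63 = 12/19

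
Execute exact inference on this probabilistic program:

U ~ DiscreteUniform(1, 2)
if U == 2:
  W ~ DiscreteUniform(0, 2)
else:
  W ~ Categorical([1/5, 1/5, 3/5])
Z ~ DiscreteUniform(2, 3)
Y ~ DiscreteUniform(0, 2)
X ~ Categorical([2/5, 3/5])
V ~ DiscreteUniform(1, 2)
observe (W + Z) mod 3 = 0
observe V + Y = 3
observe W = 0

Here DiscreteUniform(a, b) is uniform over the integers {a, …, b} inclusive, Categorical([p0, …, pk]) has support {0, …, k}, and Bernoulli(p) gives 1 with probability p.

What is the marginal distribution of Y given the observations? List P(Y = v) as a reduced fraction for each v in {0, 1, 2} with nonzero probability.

Enumerate traces; 8 have nonzero weight after conditioning:
  (U=1, W=0, Z=3, Y=1, X=0, V=2) weight 1/300
  (U=1, W=0, Z=3, Y=1, X=1, V=2) weight 1/200
  (U=1, W=0, Z=3, Y=2, X=0, V=1) weight 1/300
  (U=1, W=0, Z=3, Y=2, X=1, V=1) weight 1/200
  (U=2, W=0, Z=3, Y=1, X=0, V=2) weight 1/180
  (U=2, W=0, Z=3, Y=1, X=1, V=2) weight 1/120
  (U=2, W=0, Z=3, Y=2, X=0, V=1) weight 1/180
  (U=2, W=0, Z=3, Y=2, X=1, V=1) weight 1/120
Group by Y:
  weight(Y=1) = 1/45
  weight(Y=2) = 1/45
Total weight = 1/45 + 1/45 = 2/45
P(Y=1 | obs) = 1/45 / 2/45 = 1/2
P(Y=2 | obs) = 1/45 / 2/45 = 1/2

P(Y=1) = 1/2, P(Y=2) = 1/2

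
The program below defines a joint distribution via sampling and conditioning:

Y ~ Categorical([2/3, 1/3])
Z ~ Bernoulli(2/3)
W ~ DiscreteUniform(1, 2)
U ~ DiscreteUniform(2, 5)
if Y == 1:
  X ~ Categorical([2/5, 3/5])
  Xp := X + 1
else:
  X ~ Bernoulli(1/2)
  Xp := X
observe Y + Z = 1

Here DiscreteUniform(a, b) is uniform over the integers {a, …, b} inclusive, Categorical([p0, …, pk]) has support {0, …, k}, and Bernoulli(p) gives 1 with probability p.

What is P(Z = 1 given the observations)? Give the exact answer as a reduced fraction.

P(Z = 1 | obs) = 4/5

Enumerate traces; 32 have nonzero weight after conditioning:
  (Y=0, Z=1, W=1, U=2, X=0) weight 1/36
  (Y=0, Z=1, W=1, U=2, X=1) weight 1/36
  (Y=0, Z=1, W=1, U=3, X=0) weight 1/36
  (Y=0, Z=1, W=1, U=3, X=1) weight 1/36
  (Y=0, Z=1, W=1, U=4, X=0) weight 1/36
  (Y=0, Z=1, W=1, U=4, X=1) weight 1/36
  (Y=0, Z=1, W=1, U=5, X=0) weight 1/36
  (Y=0, Z=1, W=1, U=5, X=1) weight 1/36
  (Y=1, Z=0, W=1, U=2, X=0) weight 1/180
  … 23 more
Group by Z:
  weight(Z=0) = 1/9
  weight(Z=1) = 4/9
Total weight = 1/9 + 4/9 = 5/9
P(Z=0 | obs) = 1/9 / 5/9 = 1/5
P(Z=1 | obs) = 4/9 / 5/9 = 4/5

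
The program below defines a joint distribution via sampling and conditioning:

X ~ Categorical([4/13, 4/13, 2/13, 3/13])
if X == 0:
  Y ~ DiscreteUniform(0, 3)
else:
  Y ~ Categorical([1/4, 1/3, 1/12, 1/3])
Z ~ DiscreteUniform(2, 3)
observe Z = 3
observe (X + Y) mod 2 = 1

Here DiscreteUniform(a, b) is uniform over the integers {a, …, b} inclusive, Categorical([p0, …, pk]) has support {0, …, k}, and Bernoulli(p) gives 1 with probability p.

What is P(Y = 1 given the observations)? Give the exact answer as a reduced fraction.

Enumerate traces; 8 have nonzero weight after conditioning:
  (X=0, Y=1, Z=3) weight 1/26
  (X=0, Y=3, Z=3) weight 1/26
  (X=1, Y=0, Z=3) weight 1/26
  (X=1, Y=2, Z=3) weight 1/78
  (X=2, Y=1, Z=3) weight 1/39
  (X=2, Y=3, Z=3) weight 1/39
  (X=3, Y=0, Z=3) weight 3/104
  (X=3, Y=2, Z=3) weight 1/104
Group by Y:
  weight(Y=0) = 7/104
  weight(Y=1) = 5/78
  weight(Y=2) = 7/312
  weight(Y=3) = 5/78
Total weight = 7/104 + 5/78 + 7/312 + 5/78 = 17/78
P(Y=0 | obs) = 7/104 / 17/78 = 21/68
P(Y=1 | obs) = 5/78 / 17/78 = 5/17
P(Y=2 | obs) = 7/312 / 17/78 = 7/68
P(Y=3 | obs) = 5/78 / 17/78 = 5/17

P(Y = 1 | obs) = 5/17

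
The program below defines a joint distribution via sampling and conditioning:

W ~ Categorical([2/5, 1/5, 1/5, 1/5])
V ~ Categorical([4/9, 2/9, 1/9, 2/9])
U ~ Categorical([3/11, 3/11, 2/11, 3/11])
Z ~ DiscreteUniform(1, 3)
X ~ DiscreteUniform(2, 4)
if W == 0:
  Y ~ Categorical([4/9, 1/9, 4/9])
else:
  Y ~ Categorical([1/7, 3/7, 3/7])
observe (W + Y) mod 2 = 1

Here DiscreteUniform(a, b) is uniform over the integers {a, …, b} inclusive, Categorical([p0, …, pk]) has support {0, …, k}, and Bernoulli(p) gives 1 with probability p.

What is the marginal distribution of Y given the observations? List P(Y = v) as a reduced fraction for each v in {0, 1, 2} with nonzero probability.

P(Y=0) = 18/113, P(Y=1) = 41/113, P(Y=2) = 54/113

Enumerate traces; 864 have nonzero weight after conditioning:
  (W=0, V=0, U=0, Z=1, X=2, Y=1) weight 8/13365
  (W=0, V=0, U=0, Z=1, X=3, Y=1) weight 8/13365
  (W=0, V=0, U=0, Z=1, X=4, Y=1) weight 8/13365
  (W=0, V=0, U=0, Z=2, X=2, Y=1) weight 8/13365
  (W=0, V=0, U=0, Z=2, X=3, Y=1) weight 8/13365
  (W=0, V=0, U=0, Z=2, X=4, Y=1) weight 8/13365
  (W=0, V=0, U=0, Z=3, X=2, Y=1) weight 8/13365
  (W=0, V=0, U=0, Z=3, X=3, Y=1) weight 8/13365
  (W=1, V=0, U=0, Z=1, X=2, Y=0) weight 4/10395
  (W=1, V=0, U=0, Z=1, X=2, Y=2) weight 4/3465
  … 854 more
Group by Y:
  weight(Y=0) = 2/35
  weight(Y=1) = 41/315
  weight(Y=2) = 6/35
Total weight = 2/35 + 41/315 + 6/35 = 113/315
P(Y=0 | obs) = 2/35 / 113/315 = 18/113
P(Y=1 | obs) = 41/315 / 113/315 = 41/113
P(Y=2 | obs) = 6/35 / 113/315 = 54/113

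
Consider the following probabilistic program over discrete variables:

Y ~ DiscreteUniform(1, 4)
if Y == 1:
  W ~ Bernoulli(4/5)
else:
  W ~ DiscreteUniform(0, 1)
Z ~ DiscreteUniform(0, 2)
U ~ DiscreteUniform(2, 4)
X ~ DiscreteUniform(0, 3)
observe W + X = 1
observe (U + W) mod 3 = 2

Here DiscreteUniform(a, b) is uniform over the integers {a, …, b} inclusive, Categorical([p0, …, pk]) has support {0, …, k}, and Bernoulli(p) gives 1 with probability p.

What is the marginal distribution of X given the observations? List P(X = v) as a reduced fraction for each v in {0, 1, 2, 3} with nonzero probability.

P(X=0) = 23/40, P(X=1) = 17/40

Enumerate traces; 24 have nonzero weight after conditioning:
  (Y=1, W=0, Z=0, U=2, X=1) weight 1/720
  (Y=1, W=0, Z=1, U=2, X=1) weight 1/720
  (Y=1, W=0, Z=2, U=2, X=1) weight 1/720
  (Y=1, W=1, Z=0, U=4, X=0) weight 1/180
  (Y=1, W=1, Z=1, U=4, X=0) weight 1/180
  (Y=1, W=1, Z=2, U=4, X=0) weight 1/180
  (Y=2, W=0, Z=0, U=2, X=1) weight 1/288
  (Y=2, W=0, Z=1, U=2, X=1) weight 1/288
  … 16 more
Group by X:
  weight(X=0) = 23/480
  weight(X=1) = 17/480
Total weight = 23/480 + 17/480 = 1/12
P(X=0 | obs) = 23/480 / 1/12 = 23/40
P(X=1 | obs) = 17/480 / 1/12 = 17/40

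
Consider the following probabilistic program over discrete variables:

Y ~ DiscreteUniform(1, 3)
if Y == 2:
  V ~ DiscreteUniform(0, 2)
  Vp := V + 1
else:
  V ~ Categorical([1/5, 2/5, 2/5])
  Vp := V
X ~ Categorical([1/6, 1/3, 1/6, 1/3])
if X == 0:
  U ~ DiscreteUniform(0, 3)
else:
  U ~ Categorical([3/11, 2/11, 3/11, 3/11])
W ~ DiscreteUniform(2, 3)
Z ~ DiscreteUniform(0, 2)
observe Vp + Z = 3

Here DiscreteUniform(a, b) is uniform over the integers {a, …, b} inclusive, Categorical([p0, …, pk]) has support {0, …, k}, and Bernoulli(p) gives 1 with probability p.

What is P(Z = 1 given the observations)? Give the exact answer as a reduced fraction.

Enumerate traces; 224 have nonzero weight after conditioning:
  (Y=1, V=1, X=0, U=0, W=2, Z=2) weight 1/1080
  (Y=1, V=1, X=0, U=0, W=3, Z=2) weight 1/1080
  (Y=1, V=1, X=0, U=1, W=2, Z=2) weight 1/1080
  (Y=1, V=1, X=0, U=1, W=3, Z=2) weight 1/1080
  (Y=1, V=1, X=0, U=2, W=2, Z=2) weight 1/1080
  (Y=1, V=1, X=0, U=2, W=3, Z=2) weight 1/1080
  (Y=1, V=1, X=0, U=3, W=2, Z=2) weight 1/1080
  (Y=1, V=1, X=0, U=3, W=3, Z=2) weight 1/1080
  (Y=1, V=2, X=0, U=0, W=2, Z=1) weight 1/1080
  (Y=2, V=2, X=0, U=0, W=2, Z=0) weight 1/1296
  … 214 more
Group by Z:
  weight(Z=0) = 1/27
  weight(Z=1) = 17/135
  weight(Z=2) = 17/135
Total weight = 1/27 + 17/135 + 17/135 = 13/45
P(Z=0 | obs) = 1/27 / 13/45 = 5/39
P(Z=1 | obs) = 17/135 / 13/45 = 17/39
P(Z=2 | obs) = 17/135 / 13/45 = 17/39

P(Z = 1 | obs) = 17/39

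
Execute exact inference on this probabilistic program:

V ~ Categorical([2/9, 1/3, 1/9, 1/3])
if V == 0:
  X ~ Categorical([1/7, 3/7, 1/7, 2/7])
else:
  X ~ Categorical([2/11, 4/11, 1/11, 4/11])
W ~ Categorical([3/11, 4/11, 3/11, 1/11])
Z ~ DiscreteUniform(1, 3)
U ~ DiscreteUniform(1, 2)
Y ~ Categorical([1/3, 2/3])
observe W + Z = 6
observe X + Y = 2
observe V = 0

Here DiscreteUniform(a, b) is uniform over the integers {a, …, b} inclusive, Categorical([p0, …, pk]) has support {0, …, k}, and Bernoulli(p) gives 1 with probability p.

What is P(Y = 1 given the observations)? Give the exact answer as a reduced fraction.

Enumerate traces; 4 have nonzero weight after conditioning:
  (V=0, X=1, W=3, Z=3, U=1, Y=1) weight 2/2079
  (V=0, X=1, W=3, Z=3, U=2, Y=1) weight 2/2079
  (V=0, X=2, W=3, Z=3, U=1, Y=0) weight 1/6237
  (V=0, X=2, W=3, Z=3, U=2, Y=0) weight 1/6237
Group by Y:
  weight(Y=0) = 2/6237
  weight(Y=1) = 4/2079
Total weight = 2/6237 + 4/2079 = 2/891
P(Y=0 | obs) = 2/6237 / 2/891 = 1/7
P(Y=1 | obs) = 4/2079 / 2/891 = 6/7

P(Y = 1 | obs) = 6/7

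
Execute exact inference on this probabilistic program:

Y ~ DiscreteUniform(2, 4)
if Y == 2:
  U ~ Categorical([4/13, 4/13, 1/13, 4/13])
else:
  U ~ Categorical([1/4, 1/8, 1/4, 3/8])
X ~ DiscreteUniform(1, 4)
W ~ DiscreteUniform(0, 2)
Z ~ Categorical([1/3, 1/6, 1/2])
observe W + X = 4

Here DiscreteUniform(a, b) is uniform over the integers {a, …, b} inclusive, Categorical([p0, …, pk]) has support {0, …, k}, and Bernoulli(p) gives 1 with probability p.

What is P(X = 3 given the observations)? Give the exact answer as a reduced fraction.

P(X = 3 | obs) = 1/3

Enumerate traces; 108 have nonzero weight after conditioning:
  (Y=2, U=0, X=2, W=2, Z=0) weight 1/351
  (Y=2, U=0, X=2, W=2, Z=1) weight 1/702
  (Y=2, U=0, X=2, W=2, Z=2) weight 1/234
  (Y=2, U=0, X=3, W=1, Z=0) weight 1/351
  (Y=2, U=0, X=3, W=1, Z=1) weight 1/702
  (Y=2, U=0, X=3, W=1, Z=2) weight 1/234
  (Y=2, U=0, X=4, W=0, Z=0) weight 1/351
  (Y=2, U=0, X=4, W=0, Z=1) weight 1/702
  … 100 more
Group by X:
  weight(X=2) = 1/12
  weight(X=3) = 1/12
  weight(X=4) = 1/12
Total weight = 1/12 + 1/12 + 1/12 = 1/4
P(X=2 | obs) = 1/12 / 1/4 = 1/3
P(X=3 | obs) = 1/12 / 1/4 = 1/3
P(X=4 | obs) = 1/12 / 1/4 = 1/3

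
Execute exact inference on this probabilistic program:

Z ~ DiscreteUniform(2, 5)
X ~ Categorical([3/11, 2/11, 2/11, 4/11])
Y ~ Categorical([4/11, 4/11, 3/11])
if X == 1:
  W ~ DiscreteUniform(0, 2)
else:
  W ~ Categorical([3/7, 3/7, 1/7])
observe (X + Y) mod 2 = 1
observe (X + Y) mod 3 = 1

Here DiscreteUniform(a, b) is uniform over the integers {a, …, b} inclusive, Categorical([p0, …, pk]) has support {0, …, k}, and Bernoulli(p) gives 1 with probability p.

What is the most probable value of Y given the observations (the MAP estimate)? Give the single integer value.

Enumerate traces; 24 have nonzero weight after conditioning:
  (Z=2, X=0, Y=1, W=0) weight 9/847
  (Z=2, X=0, Y=1, W=1) weight 9/847
  (Z=2, X=0, Y=1, W=2) weight 3/847
  (Z=2, X=1, Y=0, W=0) weight 2/363
  (Z=2, X=1, Y=0, W=1) weight 2/363
  (Z=2, X=1, Y=0, W=2) weight 2/363
  (Z=3, X=0, Y=1, W=0) weight 9/847
  (Z=3, X=0, Y=1, W=1) weight 9/847
  … 16 more
Group by Y:
  weight(Y=0) = 8/121
  weight(Y=1) = 12/121
Total weight = 8/121 + 12/121 = 20/121
P(Y=0 | obs) = 8/121 / 20/121 = 2/5
P(Y=1 | obs) = 12/121 / 20/121 = 3/5
argmax = 1

argmax_v P(Y = v | obs) = 1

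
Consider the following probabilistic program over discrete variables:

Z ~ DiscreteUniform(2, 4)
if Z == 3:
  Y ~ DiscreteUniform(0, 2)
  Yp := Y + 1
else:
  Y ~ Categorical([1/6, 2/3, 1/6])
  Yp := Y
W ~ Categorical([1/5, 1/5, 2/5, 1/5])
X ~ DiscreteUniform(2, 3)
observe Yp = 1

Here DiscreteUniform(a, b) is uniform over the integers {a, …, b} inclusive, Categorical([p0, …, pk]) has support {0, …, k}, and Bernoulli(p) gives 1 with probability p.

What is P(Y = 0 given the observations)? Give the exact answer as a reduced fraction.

Enumerate traces; 24 have nonzero weight after conditioning:
  (Z=2, Y=1, W=0, X=2) weight 1/45
  (Z=2, Y=1, W=0, X=3) weight 1/45
  (Z=2, Y=1, W=1, X=2) weight 1/45
  (Z=2, Y=1, W=1, X=3) weight 1/45
  (Z=2, Y=1, W=2, X=2) weight 2/45
  (Z=2, Y=1, W=2, X=3) weight 2/45
  (Z=2, Y=1, W=3, X=2) weight 1/45
  (Z=2, Y=1, W=3, X=3) weight 1/45
  (Z=3, Y=0, W=0, X=2) weight 1/90
  … 15 more
Group by Y:
  weight(Y=0) = 1/9
  weight(Y=1) = 4/9
Total weight = 1/9 + 4/9 = 5/9
P(Y=0 | obs) = 1/9 / 5/9 = 1/5
P(Y=1 | obs) = 4/9 / 5/9 = 4/5

P(Y = 0 | obs) = 1/5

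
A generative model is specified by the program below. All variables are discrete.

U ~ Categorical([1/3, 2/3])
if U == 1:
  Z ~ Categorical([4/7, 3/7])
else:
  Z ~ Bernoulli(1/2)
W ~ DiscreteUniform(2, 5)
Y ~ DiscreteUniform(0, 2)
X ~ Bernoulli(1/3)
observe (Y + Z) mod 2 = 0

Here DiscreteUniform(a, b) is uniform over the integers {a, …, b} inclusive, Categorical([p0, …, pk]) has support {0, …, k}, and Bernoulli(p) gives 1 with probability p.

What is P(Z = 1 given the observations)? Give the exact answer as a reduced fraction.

Enumerate traces; 48 have nonzero weight after conditioning:
  (U=0, Z=0, W=2, Y=0, X=0) weight 1/108
  (U=0, Z=0, W=2, Y=0, X=1) weight 1/216
  (U=0, Z=0, W=2, Y=2, X=0) weight 1/108
  (U=0, Z=0, W=2, Y=2, X=1) weight 1/216
  (U=0, Z=0, W=3, Y=0, X=0) weight 1/108
  (U=0, Z=0, W=3, Y=0, X=1) weight 1/216
  (U=0, Z=0, W=3, Y=2, X=0) weight 1/108
  (U=0, Z=0, W=3, Y=2, X=1) weight 1/216
  (U=0, Z=1, W=2, Y=1, X=0) weight 1/108
  … 39 more
Group by Z:
  weight(Z=0) = 23/63
  weight(Z=1) = 19/126
Total weight = 23/63 + 19/126 = 65/126
P(Z=0 | obs) = 23/63 / 65/126 = 46/65
P(Z=1 | obs) = 19/126 / 65/126 = 19/65

P(Z = 1 | obs) = 19/65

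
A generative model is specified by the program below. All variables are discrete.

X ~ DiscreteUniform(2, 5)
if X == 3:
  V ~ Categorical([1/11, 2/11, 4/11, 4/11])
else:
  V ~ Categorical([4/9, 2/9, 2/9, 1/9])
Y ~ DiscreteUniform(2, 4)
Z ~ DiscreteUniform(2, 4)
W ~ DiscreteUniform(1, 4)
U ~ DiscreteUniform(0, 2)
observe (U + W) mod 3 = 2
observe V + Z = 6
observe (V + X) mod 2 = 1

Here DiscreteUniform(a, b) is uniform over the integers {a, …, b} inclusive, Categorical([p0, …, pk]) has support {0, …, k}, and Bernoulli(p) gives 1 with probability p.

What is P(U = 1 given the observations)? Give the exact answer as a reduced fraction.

Enumerate traces; 48 have nonzero weight after conditioning:
  (X=2, V=3, Y=2, Z=3, W=1, U=1) weight 1/3888
  (X=2, V=3, Y=2, Z=3, W=2, U=0) weight 1/3888
  (X=2, V=3, Y=2, Z=3, W=3, U=2) weight 1/3888
  (X=2, V=3, Y=2, Z=3, W=4, U=1) weight 1/3888
  (X=2, V=3, Y=3, Z=3, W=1, U=1) weight 1/3888
  (X=2, V=3, Y=3, Z=3, W=2, U=0) weight 1/3888
  (X=2, V=3, Y=3, Z=3, W=3, U=2) weight 1/3888
  (X=2, V=3, Y=3, Z=3, W=4, U=1) weight 1/3888
  … 40 more
Group by U:
  weight(U=0) = 5/891
  weight(U=1) = 10/891
  weight(U=2) = 5/891
Total weight = 5/891 + 10/891 + 5/891 = 20/891
P(U=0 | obs) = 5/891 / 20/891 = 1/4
P(U=1 | obs) = 10/891 / 20/891 = 1/2
P(U=2 | obs) = 5/891 / 20/891 = 1/4

P(U = 1 | obs) = 1/2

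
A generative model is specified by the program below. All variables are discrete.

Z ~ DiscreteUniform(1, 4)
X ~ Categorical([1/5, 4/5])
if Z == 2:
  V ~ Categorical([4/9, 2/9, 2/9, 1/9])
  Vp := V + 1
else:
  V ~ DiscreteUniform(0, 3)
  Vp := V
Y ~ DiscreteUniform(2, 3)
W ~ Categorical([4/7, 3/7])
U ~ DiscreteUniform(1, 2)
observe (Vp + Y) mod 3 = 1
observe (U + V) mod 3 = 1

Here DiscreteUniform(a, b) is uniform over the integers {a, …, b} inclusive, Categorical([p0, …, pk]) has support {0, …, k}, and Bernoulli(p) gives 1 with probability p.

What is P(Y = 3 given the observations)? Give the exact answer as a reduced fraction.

P(Y = 3 | obs) = 20/47

Enumerate traces; 20 have nonzero weight after conditioning:
  (Z=1, X=0, V=2, Y=2, W=0, U=2) weight 1/560
  (Z=1, X=0, V=2, Y=2, W=1, U=2) weight 3/2240
  (Z=1, X=1, V=2, Y=2, W=0, U=2) weight 1/140
  (Z=1, X=1, V=2, Y=2, W=1, U=2) weight 3/560
  (Z=2, X=0, V=0, Y=3, W=0, U=1) weight 1/315
  (Z=2, X=0, V=0, Y=3, W=1, U=1) weight 1/420
  (Z=2, X=0, V=3, Y=3, W=0, U=1) weight 1/1260
  (Z=2, X=0, V=3, Y=3, W=1, U=1) weight 1/1680
  … 12 more
Group by Y:
  weight(Y=2) = 3/64
  weight(Y=3) = 5/144
Total weight = 3/64 + 5/144 = 47/576
P(Y=2 | obs) = 3/64 / 47/576 = 27/47
P(Y=3 | obs) = 5/144 / 47/576 = 20/47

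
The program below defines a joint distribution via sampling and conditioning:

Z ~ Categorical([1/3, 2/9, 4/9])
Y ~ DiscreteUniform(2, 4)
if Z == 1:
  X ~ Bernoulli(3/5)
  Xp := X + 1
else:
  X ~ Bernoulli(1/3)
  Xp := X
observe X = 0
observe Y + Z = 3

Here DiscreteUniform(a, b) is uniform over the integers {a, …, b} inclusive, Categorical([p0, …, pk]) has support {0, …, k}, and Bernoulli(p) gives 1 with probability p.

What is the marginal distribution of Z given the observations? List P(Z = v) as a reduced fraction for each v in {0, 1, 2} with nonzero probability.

Enumerate traces; 2 have nonzero weight after conditioning:
  (Z=0, Y=3, X=0) weight 2/27
  (Z=1, Y=2, X=0) weight 4/135
Group by Z:
  weight(Z=0) = 2/27
  weight(Z=1) = 4/135
Total weight = 2/27 + 4/135 = 14/135
P(Z=0 | obs) = 2/27 / 14/135 = 5/7
P(Z=1 | obs) = 4/135 / 14/135 = 2/7

P(Z=0) = 5/7, P(Z=1) = 2/7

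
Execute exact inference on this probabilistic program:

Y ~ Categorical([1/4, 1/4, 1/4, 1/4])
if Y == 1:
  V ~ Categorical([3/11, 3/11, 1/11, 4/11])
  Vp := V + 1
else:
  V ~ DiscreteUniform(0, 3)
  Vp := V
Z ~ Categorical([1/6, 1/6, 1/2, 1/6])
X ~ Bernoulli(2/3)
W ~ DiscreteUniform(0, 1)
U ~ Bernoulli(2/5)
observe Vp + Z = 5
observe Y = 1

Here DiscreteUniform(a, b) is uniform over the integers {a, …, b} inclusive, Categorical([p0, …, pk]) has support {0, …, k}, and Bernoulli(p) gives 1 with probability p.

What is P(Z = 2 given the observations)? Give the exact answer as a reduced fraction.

P(Z = 2 | obs) = 3/10

Enumerate traces; 24 have nonzero weight after conditioning:
  (Y=1, V=1, Z=3, X=0, W=0, U=0) weight 1/880
  (Y=1, V=1, Z=3, X=0, W=0, U=1) weight 1/1320
  (Y=1, V=1, Z=3, X=0, W=1, U=0) weight 1/880
  (Y=1, V=1, Z=3, X=0, W=1, U=1) weight 1/1320
  (Y=1, V=1, Z=3, X=1, W=0, U=0) weight 1/440
  (Y=1, V=1, Z=3, X=1, W=0, U=1) weight 1/660
  (Y=1, V=1, Z=3, X=1, W=1, U=0) weight 1/440
  (Y=1, V=1, Z=3, X=1, W=1, U=1) weight 1/660
  (Y=1, V=2, Z=2, X=0, W=0, U=0) weight 1/880
  (Y=1, V=3, Z=1, X=0, W=0, U=0) weight 1/660
  … 14 more
Group by Z:
  weight(Z=1) = 1/66
  weight(Z=2) = 1/88
  weight(Z=3) = 1/88
Total weight = 1/66 + 1/88 + 1/88 = 5/132
P(Z=1 | obs) = 1/66 / 5/132 = 2/5
P(Z=2 | obs) = 1/88 / 5/132 = 3/10
P(Z=3 | obs) = 1/88 / 5/132 = 3/10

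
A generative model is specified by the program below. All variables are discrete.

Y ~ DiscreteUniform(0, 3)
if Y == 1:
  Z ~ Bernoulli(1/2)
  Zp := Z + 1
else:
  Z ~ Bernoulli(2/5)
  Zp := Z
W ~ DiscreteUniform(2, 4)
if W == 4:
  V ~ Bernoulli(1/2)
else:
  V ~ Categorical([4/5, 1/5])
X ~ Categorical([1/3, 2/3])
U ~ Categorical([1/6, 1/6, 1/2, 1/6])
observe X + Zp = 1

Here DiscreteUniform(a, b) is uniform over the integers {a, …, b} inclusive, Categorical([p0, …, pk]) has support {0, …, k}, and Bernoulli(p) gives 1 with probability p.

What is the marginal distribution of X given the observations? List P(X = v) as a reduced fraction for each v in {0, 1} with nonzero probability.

P(X=0) = 17/53, P(X=1) = 36/53

Enumerate traces; 168 have nonzero weight after conditioning:
  (Y=0, Z=0, W=2, V=0, X=1, U=0) weight 1/225
  (Y=0, Z=0, W=2, V=0, X=1, U=1) weight 1/225
  (Y=0, Z=0, W=2, V=0, X=1, U=2) weight 1/75
  (Y=0, Z=0, W=2, V=0, X=1, U=3) weight 1/225
  (Y=0, Z=0, W=2, V=1, X=1, U=0) weight 1/900
  (Y=0, Z=0, W=2, V=1, X=1, U=1) weight 1/900
  (Y=0, Z=0, W=2, V=1, X=1, U=2) weight 1/300
  (Y=0, Z=0, W=2, V=1, X=1, U=3) weight 1/900
  (Y=0, Z=1, W=2, V=0, X=0, U=0) weight 1/675
  … 159 more
Group by X:
  weight(X=0) = 17/120
  weight(X=1) = 3/10
Total weight = 17/120 + 3/10 = 53/120
P(X=0 | obs) = 17/120 / 53/120 = 17/53
P(X=1 | obs) = 3/10 / 53/120 = 36/53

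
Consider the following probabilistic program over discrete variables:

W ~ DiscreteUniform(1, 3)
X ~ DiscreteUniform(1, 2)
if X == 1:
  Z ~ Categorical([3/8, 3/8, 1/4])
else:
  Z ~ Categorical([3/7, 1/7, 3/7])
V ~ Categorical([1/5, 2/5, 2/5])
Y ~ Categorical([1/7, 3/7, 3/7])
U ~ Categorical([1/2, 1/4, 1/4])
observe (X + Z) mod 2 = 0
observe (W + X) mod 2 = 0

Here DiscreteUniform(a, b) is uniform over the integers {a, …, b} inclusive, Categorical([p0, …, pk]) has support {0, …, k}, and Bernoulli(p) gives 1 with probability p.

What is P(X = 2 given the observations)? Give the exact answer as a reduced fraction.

P(X = 2 | obs) = 8/15

Enumerate traces; 108 have nonzero weight after conditioning:
  (W=1, X=1, Z=1, V=0, Y=0, U=0) weight 1/1120
  (W=1, X=1, Z=1, V=0, Y=0, U=1) weight 1/2240
  (W=1, X=1, Z=1, V=0, Y=0, U=2) weight 1/2240
  (W=1, X=1, Z=1, V=0, Y=1, U=0) weight 3/1120
  (W=1, X=1, Z=1, V=0, Y=1, U=1) weight 3/2240
  (W=1, X=1, Z=1, V=0, Y=1, U=2) weight 3/2240
  (W=1, X=1, Z=1, V=0, Y=2, U=0) weight 3/1120
  (W=1, X=1, Z=1, V=0, Y=2, U=1) weight 3/2240
  (W=2, X=2, Z=0, V=0, Y=0, U=0) weight 1/980
  … 99 more
Group by X:
  weight(X=1) = 1/8
  weight(X=2) = 1/7
Total weight = 1/8 + 1/7 = 15/56
P(X=1 | obs) = 1/8 / 15/56 = 7/15
P(X=2 | obs) = 1/7 / 15/56 = 8/15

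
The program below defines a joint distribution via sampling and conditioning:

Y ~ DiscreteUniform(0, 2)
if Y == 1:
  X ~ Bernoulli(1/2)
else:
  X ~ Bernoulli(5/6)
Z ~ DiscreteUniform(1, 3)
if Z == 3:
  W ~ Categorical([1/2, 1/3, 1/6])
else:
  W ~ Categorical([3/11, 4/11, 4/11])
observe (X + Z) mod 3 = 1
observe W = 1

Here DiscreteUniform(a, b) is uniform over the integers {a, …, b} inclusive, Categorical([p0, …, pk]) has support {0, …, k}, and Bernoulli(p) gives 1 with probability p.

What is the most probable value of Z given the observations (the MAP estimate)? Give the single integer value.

argmax_v P(Z = v | obs) = 3

Enumerate traces; 6 have nonzero weight after conditioning:
  (Y=0, X=0, Z=1, W=1) weight 2/297
  (Y=0, X=1, Z=3, W=1) weight 5/162
  (Y=1, X=0, Z=1, W=1) weight 2/99
  (Y=1, X=1, Z=3, W=1) weight 1/54
  (Y=2, X=0, Z=1, W=1) weight 2/297
  (Y=2, X=1, Z=3, W=1) weight 5/162
Group by Z:
  weight(Z=1) = 10/297
  weight(Z=3) = 13/162
Total weight = 10/297 + 13/162 = 203/1782
P(Z=1 | obs) = 10/297 / 203/1782 = 60/203
P(Z=3 | obs) = 13/162 / 203/1782 = 143/203
argmax = 3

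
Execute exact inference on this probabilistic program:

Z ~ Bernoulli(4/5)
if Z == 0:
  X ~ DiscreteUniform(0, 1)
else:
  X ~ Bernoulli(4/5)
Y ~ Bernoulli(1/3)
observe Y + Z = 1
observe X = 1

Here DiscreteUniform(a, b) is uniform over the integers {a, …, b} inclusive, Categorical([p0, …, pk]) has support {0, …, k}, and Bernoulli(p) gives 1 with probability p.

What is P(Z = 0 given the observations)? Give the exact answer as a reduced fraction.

P(Z = 0 | obs) = 5/69

Enumerate traces; 2 have nonzero weight after conditioning:
  (Z=0, X=1, Y=1) weight 1/30
  (Z=1, X=1, Y=0) weight 32/75
Group by Z:
  weight(Z=0) = 1/30
  weight(Z=1) = 32/75
Total weight = 1/30 + 32/75 = 23/50
P(Z=0 | obs) = 1/30 / 23/50 = 5/69
P(Z=1 | obs) = 32/75 / 23/50 = 64/69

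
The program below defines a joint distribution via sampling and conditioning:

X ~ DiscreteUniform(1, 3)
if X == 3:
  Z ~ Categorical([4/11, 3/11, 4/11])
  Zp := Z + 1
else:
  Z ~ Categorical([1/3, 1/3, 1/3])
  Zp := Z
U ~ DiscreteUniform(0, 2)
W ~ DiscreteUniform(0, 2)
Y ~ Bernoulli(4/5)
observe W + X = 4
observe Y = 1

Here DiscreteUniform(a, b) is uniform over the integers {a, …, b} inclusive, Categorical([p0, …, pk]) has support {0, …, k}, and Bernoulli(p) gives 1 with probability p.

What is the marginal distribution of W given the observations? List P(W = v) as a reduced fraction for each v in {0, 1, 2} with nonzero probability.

Enumerate traces; 18 have nonzero weight after conditioning:
  (X=2, Z=0, U=0, W=2, Y=1) weight 4/405
  (X=2, Z=0, U=1, W=2, Y=1) weight 4/405
  (X=2, Z=0, U=2, W=2, Y=1) weight 4/405
  (X=2, Z=1, U=0, W=2, Y=1) weight 4/405
  (X=2, Z=1, U=1, W=2, Y=1) weight 4/405
  (X=2, Z=1, U=2, W=2, Y=1) weight 4/405
  (X=2, Z=2, U=0, W=2, Y=1) weight 4/405
  (X=2, Z=2, U=1, W=2, Y=1) weight 4/405
  (X=3, Z=0, U=0, W=1, Y=1) weight 16/1485
  … 9 more
Group by W:
  weight(W=1) = 4/45
  weight(W=2) = 4/45
Total weight = 4/45 + 4/45 = 8/45
P(W=1 | obs) = 4/45 / 8/45 = 1/2
P(W=2 | obs) = 4/45 / 8/45 = 1/2

P(W=1) = 1/2, P(W=2) = 1/2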